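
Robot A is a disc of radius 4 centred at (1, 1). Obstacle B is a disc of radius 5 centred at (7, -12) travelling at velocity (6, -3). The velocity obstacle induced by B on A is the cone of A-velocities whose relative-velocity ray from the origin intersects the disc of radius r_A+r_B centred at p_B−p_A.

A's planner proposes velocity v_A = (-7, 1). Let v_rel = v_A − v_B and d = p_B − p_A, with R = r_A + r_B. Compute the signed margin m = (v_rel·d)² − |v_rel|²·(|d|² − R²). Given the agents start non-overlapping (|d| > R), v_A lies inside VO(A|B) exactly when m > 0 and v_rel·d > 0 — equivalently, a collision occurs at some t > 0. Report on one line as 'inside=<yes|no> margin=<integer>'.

d = (6, -13),  |d|² = 205;  R = 4+5 = 9,  c = 205−9² = 124
v_rel = (-13, 4),  |v_rel|² = 185;  v_rel·d = (-13)·(6) + (4)·(-13) = -130
185·t² + 260·t + 124 = 0  ⇒  m = (-130)² − 185·124 = -6040
m = -6040 < 0,  v_rel·d = -130 < 0  ⇒  outside

inside=no margin=-6040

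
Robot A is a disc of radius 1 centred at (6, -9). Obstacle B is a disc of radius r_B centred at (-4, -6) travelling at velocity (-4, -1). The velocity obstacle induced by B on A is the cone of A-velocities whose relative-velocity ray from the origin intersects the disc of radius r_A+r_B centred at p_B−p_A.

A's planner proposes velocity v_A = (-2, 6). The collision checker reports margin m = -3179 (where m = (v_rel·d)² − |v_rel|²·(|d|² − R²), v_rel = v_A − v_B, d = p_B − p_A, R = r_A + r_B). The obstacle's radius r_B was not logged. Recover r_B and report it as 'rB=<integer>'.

m = -3179
d = (-10, 3);  v_rel = (2, 7),  |v_rel|² = 53
v_rel×d = (2)·(3) − (7)·(-10) = 76
since m = R²·53 − 76²:  R² = (5776 + -3179) / 53 = 49
R = √49 = 7  ⇒  r_B = 7 − 1 = 6

rB=6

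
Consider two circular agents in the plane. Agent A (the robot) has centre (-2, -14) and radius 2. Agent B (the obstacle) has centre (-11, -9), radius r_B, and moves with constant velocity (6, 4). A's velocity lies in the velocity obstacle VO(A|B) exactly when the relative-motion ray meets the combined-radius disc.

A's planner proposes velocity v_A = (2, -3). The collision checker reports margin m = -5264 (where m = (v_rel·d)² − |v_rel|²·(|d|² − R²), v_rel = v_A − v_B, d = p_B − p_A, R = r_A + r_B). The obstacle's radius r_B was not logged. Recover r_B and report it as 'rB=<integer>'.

m = -5264
d = (-9, 5);  v_rel = (-4, -7),  |v_rel|² = 65
v_rel×d = (-4)·(5) − (-7)·(-9) = -83
since m = R²·65 − (-83)²:  R² = (6889 + -5264) / 65 = 25
R = √25 = 5  ⇒  r_B = 5 − 2 = 3

rB=3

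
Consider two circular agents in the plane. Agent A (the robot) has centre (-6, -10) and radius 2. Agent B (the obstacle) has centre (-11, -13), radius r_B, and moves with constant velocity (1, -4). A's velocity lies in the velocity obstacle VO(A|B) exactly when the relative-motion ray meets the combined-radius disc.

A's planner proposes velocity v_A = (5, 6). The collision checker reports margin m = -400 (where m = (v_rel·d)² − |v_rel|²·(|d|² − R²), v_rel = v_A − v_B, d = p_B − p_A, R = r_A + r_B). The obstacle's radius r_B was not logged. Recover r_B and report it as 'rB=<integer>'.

m = -400
d = (-5, -3);  v_rel = (4, 10),  |v_rel|² = 116
v_rel×d = (4)·(-3) − (10)·(-5) = 38
since m = R²·116 − 38²:  R² = (1444 + -400) / 116 = 9
R = √9 = 3  ⇒  r_B = 3 − 2 = 1

rB=1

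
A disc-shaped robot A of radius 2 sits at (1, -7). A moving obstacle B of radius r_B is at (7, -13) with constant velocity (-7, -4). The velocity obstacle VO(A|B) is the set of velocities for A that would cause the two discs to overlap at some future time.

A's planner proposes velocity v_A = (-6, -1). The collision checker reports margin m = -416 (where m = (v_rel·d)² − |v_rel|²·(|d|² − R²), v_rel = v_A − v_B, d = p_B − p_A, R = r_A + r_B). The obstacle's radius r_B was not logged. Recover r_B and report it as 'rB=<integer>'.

m = -416
d = (6, -6);  v_rel = (1, 3),  |v_rel|² = 10
v_rel×d = (1)·(-6) − (3)·(6) = -24
since m = R²·10 − (-24)²:  R² = (576 + -416) / 10 = 16
R = √16 = 4  ⇒  r_B = 4 − 2 = 2

rB=2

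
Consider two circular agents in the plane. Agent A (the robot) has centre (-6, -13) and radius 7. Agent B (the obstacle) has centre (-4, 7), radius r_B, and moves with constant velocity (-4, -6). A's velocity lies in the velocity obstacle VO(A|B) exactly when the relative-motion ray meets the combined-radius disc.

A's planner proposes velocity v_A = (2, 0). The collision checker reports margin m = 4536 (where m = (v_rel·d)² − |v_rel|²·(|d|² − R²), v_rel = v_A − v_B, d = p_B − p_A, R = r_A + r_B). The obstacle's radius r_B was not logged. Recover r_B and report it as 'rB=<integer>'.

m = 4536
d = (2, 20);  v_rel = (6, 6),  |v_rel|² = 72
v_rel×d = (6)·(20) − (6)·(2) = 108
since m = R²·72 − 108²:  R² = (11664 + 4536) / 72 = 225
R = √225 = 15  ⇒  r_B = 15 − 7 = 8

rB=8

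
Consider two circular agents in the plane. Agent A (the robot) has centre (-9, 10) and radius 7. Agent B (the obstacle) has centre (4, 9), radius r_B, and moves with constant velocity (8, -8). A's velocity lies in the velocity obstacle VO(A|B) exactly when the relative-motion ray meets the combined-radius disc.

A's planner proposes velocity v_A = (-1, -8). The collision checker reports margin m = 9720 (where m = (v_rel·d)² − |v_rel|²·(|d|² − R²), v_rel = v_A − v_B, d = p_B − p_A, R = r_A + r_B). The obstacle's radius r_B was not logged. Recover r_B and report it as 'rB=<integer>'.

m = 9720
d = (13, -1);  v_rel = (-9, 0),  |v_rel|² = 81
v_rel×d = (-9)·(-1) − (0)·(13) = 9
since m = R²·81 − 9²:  R² = (81 + 9720) / 81 = 121
R = √121 = 11  ⇒  r_B = 11 − 7 = 4

rB=4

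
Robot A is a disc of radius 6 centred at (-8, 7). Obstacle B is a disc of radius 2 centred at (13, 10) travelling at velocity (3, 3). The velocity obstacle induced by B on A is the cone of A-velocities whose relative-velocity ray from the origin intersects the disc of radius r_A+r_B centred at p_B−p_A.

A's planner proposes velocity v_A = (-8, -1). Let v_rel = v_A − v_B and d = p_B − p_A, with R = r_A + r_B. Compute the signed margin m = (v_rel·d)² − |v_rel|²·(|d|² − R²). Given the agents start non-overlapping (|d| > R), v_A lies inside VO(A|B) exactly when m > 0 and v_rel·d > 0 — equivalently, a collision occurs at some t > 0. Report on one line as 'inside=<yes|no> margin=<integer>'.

d = (21, 3),  |d|² = 450;  R = 6+2 = 8,  c = 450−8² = 386
v_rel = (-11, -4),  |v_rel|² = 137;  v_rel·d = (-11)·(21) + (-4)·(3) = -243
137·t² + 486·t + 386 = 0  ⇒  m = (-243)² − 137·386 = 6167
m = 6167 > 0,  v_rel·d = -243 < 0  ⇒  outside

inside=no margin=6167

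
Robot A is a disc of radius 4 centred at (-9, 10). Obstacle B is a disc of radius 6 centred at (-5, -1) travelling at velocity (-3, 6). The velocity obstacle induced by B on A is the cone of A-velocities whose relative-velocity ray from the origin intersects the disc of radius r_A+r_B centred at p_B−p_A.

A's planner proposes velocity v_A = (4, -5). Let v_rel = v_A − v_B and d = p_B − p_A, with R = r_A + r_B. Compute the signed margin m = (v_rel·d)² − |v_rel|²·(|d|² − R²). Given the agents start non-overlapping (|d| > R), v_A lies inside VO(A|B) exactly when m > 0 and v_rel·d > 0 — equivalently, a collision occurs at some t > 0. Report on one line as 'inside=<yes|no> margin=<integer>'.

d = (4, -11),  |d|² = 137;  R = 4+6 = 10,  c = 137−10² = 37
v_rel = (7, -11),  |v_rel|² = 170;  v_rel·d = (7)·(4) + (-11)·(-11) = 149
170·t² − 298·t + 37 = 0  ⇒  m = 149² − 170·37 = 15911
m = 15911 > 0,  v_rel·d = 149 > 0  ⇒  inside

inside=yes margin=15911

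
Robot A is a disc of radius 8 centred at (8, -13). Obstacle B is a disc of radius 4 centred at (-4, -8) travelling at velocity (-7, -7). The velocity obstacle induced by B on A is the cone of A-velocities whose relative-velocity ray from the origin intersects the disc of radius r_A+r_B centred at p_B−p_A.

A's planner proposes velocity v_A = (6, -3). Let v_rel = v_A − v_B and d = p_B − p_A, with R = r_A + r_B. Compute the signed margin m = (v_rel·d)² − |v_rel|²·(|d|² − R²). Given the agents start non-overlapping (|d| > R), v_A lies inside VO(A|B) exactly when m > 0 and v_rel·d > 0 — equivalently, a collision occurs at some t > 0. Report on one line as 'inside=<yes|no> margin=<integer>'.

d = (-12, 5),  |d|² = 169;  R = 8+4 = 12,  c = 169−12² = 25
v_rel = (13, 4),  |v_rel|² = 185;  v_rel·d = (13)·(-12) + (4)·(5) = -136
185·t² + 272·t + 25 = 0  ⇒  m = (-136)² − 185·25 = 13871
m = 13871 > 0,  v_rel·d = -136 < 0  ⇒  outside

inside=no margin=13871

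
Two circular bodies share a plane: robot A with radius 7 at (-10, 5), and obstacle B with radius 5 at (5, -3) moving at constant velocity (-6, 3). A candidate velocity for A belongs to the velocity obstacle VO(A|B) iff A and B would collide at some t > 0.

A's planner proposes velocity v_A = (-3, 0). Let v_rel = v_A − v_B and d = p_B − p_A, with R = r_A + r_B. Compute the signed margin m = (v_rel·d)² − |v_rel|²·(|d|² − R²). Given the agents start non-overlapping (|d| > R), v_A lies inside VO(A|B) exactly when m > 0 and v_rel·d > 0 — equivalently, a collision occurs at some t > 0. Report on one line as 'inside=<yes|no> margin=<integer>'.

d = (15, -8),  |d|² = 289;  R = 7+5 = 12,  c = 289−12² = 145
v_rel = (3, -3),  |v_rel|² = 18;  v_rel·d = (3)·(15) + (-3)·(-8) = 69
18·t² − 138·t + 145 = 0  ⇒  m = 69² − 18·145 = 2151
m = 2151 > 0,  v_rel·d = 69 > 0  ⇒  inside

inside=yes margin=2151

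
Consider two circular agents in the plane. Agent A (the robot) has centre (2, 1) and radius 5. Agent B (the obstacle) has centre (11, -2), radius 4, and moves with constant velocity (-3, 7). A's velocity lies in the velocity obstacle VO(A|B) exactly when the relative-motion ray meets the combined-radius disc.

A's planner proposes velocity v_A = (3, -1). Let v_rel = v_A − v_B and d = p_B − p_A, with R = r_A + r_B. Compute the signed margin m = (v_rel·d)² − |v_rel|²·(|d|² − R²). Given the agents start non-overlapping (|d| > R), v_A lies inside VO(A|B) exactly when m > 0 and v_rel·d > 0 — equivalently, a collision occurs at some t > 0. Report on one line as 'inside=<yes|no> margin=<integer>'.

d = (9, -3),  |d|² = 90;  R = 5+4 = 9,  c = 90−9² = 9
v_rel = (6, -8),  |v_rel|² = 100;  v_rel·d = (6)·(9) + (-8)·(-3) = 78
100·t² − 156·t + 9 = 0  ⇒  m = 78² − 100·9 = 5184
m = 5184 > 0,  v_rel·d = 78 > 0  ⇒  inside

inside=yes margin=5184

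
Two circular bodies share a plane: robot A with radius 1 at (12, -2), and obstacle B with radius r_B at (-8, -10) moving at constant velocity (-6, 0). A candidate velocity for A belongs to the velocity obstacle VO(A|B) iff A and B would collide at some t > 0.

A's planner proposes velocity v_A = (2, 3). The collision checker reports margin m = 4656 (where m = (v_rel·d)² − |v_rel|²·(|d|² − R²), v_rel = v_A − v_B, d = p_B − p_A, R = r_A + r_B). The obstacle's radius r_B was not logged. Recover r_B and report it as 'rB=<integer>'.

m = 4656
d = (-20, -8);  v_rel = (8, 3),  |v_rel|² = 73
v_rel×d = (8)·(-8) − (3)·(-20) = -4
since m = R²·73 − (-4)²:  R² = (16 + 4656) / 73 = 64
R = √64 = 8  ⇒  r_B = 8 − 1 = 7

rB=7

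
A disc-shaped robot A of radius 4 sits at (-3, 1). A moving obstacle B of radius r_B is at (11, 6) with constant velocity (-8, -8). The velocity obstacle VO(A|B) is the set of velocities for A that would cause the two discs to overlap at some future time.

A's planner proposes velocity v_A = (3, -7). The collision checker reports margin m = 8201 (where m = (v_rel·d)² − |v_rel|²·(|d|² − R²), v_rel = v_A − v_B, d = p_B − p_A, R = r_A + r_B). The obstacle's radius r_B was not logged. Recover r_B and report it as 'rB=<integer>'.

m = 8201
d = (14, 5);  v_rel = (11, 1),  |v_rel|² = 122
v_rel×d = (11)·(5) − (1)·(14) = 41
since m = R²·122 − 41²:  R² = (1681 + 8201) / 122 = 81
R = √81 = 9  ⇒  r_B = 9 − 4 = 5

rB=5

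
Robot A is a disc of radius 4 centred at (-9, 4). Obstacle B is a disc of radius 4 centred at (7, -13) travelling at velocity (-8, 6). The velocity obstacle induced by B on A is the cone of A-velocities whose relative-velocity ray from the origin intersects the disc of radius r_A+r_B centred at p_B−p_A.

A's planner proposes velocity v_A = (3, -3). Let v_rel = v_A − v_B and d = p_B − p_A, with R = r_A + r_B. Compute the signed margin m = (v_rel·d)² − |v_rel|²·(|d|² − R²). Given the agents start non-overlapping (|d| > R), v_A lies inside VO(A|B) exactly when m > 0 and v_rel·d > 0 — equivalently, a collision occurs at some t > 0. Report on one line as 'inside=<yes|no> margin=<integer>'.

d = (16, -17),  |d|² = 545;  R = 4+4 = 8,  c = 545−8² = 481
v_rel = (11, -9),  |v_rel|² = 202;  v_rel·d = (11)·(16) + (-9)·(-17) = 329
202·t² − 658·t + 481 = 0  ⇒  m = 329² − 202·481 = 11079
m = 11079 > 0,  v_rel·d = 329 > 0  ⇒  inside

inside=yes margin=11079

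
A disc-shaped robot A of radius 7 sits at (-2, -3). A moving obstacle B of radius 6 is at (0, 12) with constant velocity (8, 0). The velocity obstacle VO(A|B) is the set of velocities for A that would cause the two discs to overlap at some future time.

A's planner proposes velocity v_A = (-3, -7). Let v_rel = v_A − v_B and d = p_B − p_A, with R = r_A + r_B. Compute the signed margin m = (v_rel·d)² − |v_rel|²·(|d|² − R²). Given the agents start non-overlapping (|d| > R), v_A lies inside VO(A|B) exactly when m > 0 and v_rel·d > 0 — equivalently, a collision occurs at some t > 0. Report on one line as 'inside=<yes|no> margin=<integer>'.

d = (2, 15),  |d|² = 229;  R = 7+6 = 13,  c = 229−13² = 60
v_rel = (-11, -7),  |v_rel|² = 170;  v_rel·d = (-11)·(2) + (-7)·(15) = -127
170·t² + 254·t + 60 = 0  ⇒  m = (-127)² − 170·60 = 5929
m = 5929 > 0,  v_rel·d = -127 < 0  ⇒  outside

inside=no margin=5929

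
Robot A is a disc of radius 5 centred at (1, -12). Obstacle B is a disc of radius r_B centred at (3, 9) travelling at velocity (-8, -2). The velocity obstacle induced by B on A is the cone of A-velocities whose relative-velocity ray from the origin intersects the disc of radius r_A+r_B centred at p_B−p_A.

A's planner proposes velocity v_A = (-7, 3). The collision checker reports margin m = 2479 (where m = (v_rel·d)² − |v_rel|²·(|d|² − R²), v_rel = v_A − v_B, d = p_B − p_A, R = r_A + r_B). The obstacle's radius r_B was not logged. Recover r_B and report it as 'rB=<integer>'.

m = 2479
d = (2, 21);  v_rel = (1, 5),  |v_rel|² = 26
v_rel×d = (1)·(21) − (5)·(2) = 11
since m = R²·26 − 11²:  R² = (121 + 2479) / 26 = 100
R = √100 = 10  ⇒  r_B = 10 − 5 = 5

rB=5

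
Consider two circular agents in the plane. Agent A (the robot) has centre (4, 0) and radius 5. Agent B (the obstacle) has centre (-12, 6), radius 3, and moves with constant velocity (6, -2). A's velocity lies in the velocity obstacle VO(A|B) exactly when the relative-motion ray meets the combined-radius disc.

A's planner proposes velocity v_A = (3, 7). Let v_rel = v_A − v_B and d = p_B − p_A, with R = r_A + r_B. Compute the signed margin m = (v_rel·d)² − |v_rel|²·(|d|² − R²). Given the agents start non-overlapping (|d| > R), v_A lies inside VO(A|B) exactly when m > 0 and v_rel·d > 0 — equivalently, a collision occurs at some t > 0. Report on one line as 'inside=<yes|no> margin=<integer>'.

d = (-16, 6),  |d|² = 292;  R = 5+3 = 8,  c = 292−8² = 228
v_rel = (-3, 9),  |v_rel|² = 90;  v_rel·d = (-3)·(-16) + (9)·(6) = 102
90·t² − 204·t + 228 = 0  ⇒  m = 102² − 90·228 = -10116
m = -10116 < 0,  v_rel·d = 102 > 0  ⇒  outside

inside=no margin=-10116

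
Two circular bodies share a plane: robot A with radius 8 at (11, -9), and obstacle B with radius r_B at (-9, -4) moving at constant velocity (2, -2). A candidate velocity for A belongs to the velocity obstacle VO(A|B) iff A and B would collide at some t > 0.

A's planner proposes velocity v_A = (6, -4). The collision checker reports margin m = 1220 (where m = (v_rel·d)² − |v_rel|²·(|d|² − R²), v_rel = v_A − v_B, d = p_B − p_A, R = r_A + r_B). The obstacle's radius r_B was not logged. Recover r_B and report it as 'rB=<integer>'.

m = 1220
d = (-20, 5);  v_rel = (4, -2),  |v_rel|² = 20
v_rel×d = (4)·(5) − (-2)·(-20) = -20
since m = R²·20 − (-20)²:  R² = (400 + 1220) / 20 = 81
R = √81 = 9  ⇒  r_B = 9 − 8 = 1

rB=1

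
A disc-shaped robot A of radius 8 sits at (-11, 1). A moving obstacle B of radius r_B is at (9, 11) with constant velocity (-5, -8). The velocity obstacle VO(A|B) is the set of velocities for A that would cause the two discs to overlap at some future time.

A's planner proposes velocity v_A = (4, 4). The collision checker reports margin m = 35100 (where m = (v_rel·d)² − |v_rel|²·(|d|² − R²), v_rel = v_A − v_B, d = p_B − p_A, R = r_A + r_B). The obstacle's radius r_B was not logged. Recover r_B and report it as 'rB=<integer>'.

m = 35100
d = (20, 10);  v_rel = (9, 12),  |v_rel|² = 225
v_rel×d = (9)·(10) − (12)·(20) = -150
since m = R²·225 − (-150)²:  R² = (22500 + 35100) / 225 = 256
R = √256 = 16  ⇒  r_B = 16 − 8 = 8

rB=8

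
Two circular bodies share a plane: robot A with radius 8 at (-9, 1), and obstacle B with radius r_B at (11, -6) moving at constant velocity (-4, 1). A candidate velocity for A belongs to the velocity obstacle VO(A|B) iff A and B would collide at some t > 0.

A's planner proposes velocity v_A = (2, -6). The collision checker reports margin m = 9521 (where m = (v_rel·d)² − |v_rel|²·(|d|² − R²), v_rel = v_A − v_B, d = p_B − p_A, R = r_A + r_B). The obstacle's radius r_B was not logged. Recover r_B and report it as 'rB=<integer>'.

m = 9521
d = (20, -7);  v_rel = (6, -7),  |v_rel|² = 85
v_rel×d = (6)·(-7) − (-7)·(20) = 98
since m = R²·85 − 98²:  R² = (9604 + 9521) / 85 = 225
R = √225 = 15  ⇒  r_B = 15 − 8 = 7

rB=7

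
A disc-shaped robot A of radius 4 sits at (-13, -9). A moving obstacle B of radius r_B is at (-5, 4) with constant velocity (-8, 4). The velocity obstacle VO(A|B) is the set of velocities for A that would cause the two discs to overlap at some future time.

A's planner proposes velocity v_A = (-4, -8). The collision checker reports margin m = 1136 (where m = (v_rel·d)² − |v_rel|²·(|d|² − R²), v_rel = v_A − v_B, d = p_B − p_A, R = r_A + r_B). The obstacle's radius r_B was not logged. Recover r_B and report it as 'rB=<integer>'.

m = 1136
d = (8, 13);  v_rel = (4, -12),  |v_rel|² = 160
v_rel×d = (4)·(13) − (-12)·(8) = 148
since m = R²·160 − 148²:  R² = (21904 + 1136) / 160 = 144
R = √144 = 12  ⇒  r_B = 12 − 4 = 8

rB=8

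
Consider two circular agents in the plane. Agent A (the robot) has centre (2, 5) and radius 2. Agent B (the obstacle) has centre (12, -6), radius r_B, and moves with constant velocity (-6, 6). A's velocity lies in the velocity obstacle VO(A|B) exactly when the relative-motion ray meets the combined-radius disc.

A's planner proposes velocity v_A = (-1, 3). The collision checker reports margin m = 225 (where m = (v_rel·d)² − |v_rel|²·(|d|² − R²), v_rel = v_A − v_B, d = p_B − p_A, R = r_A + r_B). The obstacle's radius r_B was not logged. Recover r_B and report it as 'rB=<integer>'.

m = 225
d = (10, -11);  v_rel = (5, -3),  |v_rel|² = 34
v_rel×d = (5)·(-11) − (-3)·(10) = -25
since m = R²·34 − (-25)²:  R² = (625 + 225) / 34 = 25
R = √25 = 5  ⇒  r_B = 5 − 2 = 3

rB=3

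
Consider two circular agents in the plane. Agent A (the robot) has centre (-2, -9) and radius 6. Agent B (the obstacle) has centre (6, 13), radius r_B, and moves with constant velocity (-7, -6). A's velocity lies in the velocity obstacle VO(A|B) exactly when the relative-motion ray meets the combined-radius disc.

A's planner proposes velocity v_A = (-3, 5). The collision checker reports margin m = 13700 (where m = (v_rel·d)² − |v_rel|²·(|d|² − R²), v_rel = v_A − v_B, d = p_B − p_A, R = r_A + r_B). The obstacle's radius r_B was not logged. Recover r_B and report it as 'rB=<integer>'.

m = 13700
d = (8, 22);  v_rel = (4, 11),  |v_rel|² = 137
v_rel×d = (4)·(22) − (11)·(8) = 0
since m = R²·137 − 0²:  R² = (0 + 13700) / 137 = 100
R = √100 = 10  ⇒  r_B = 10 − 6 = 4

rB=4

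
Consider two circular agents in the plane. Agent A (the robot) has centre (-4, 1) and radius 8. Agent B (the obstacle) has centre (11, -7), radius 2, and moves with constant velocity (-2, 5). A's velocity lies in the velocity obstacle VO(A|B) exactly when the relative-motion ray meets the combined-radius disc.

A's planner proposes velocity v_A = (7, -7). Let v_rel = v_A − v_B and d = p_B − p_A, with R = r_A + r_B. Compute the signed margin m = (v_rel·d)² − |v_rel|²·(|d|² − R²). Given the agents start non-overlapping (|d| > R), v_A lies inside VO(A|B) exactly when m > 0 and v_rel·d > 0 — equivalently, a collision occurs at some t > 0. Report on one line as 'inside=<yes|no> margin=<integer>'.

d = (15, -8),  |d|² = 289;  R = 8+2 = 10,  c = 289−10² = 189
v_rel = (9, -12),  |v_rel|² = 225;  v_rel·d = (9)·(15) + (-12)·(-8) = 231
225·t² − 462·t + 189 = 0  ⇒  m = 231² − 225·189 = 10836
m = 10836 > 0,  v_rel·d = 231 > 0  ⇒  inside

inside=yes margin=10836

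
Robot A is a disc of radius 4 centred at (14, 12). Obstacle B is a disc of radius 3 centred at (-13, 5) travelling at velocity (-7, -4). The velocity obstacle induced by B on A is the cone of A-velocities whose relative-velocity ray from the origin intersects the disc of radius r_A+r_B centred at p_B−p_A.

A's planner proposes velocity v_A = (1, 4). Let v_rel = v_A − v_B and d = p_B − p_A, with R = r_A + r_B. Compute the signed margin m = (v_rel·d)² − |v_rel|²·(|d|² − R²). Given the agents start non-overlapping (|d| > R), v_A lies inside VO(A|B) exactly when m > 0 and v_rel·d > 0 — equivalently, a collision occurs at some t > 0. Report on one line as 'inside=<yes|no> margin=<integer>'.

d = (-27, -7),  |d|² = 778;  R = 4+3 = 7,  c = 778−7² = 729
v_rel = (8, 8),  |v_rel|² = 128;  v_rel·d = (8)·(-27) + (8)·(-7) = -272
128·t² + 544·t + 729 = 0  ⇒  m = (-272)² − 128·729 = -19328
m = -19328 < 0,  v_rel·d = -272 < 0  ⇒  outside

inside=no margin=-19328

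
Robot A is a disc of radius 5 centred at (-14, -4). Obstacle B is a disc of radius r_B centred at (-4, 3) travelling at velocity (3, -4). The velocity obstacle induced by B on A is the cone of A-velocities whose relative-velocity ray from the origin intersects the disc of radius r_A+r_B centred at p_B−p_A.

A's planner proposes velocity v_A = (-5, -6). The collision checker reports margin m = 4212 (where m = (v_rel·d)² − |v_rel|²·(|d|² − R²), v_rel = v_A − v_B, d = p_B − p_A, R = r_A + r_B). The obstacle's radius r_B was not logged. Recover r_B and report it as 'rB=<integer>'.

m = 4212
d = (10, 7);  v_rel = (-8, -2),  |v_rel|² = 68
v_rel×d = (-8)·(7) − (-2)·(10) = -36
since m = R²·68 − (-36)²:  R² = (1296 + 4212) / 68 = 81
R = √81 = 9  ⇒  r_B = 9 − 5 = 4

rB=4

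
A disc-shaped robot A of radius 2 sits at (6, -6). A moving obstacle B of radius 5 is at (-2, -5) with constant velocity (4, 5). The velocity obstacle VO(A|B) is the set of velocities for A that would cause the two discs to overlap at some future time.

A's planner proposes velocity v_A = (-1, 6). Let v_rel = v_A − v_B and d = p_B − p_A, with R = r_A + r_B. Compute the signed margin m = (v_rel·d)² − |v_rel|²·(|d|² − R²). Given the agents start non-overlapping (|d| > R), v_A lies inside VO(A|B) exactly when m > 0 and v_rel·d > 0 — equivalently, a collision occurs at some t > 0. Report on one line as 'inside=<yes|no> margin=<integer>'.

d = (-8, 1),  |d|² = 65;  R = 2+5 = 7,  c = 65−7² = 16
v_rel = (-5, 1),  |v_rel|² = 26;  v_rel·d = (-5)·(-8) + (1)·(1) = 41
26·t² − 82·t + 16 = 0  ⇒  m = 41² − 26·16 = 1265
m = 1265 > 0,  v_rel·d = 41 > 0  ⇒  inside

inside=yes margin=1265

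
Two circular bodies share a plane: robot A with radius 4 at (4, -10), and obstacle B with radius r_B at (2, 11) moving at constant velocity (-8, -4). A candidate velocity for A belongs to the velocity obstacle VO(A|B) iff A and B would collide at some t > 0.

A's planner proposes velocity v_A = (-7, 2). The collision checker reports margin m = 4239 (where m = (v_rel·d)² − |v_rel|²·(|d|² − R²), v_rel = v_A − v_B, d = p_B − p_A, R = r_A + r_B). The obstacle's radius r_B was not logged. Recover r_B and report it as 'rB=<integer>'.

m = 4239
d = (-2, 21);  v_rel = (1, 6),  |v_rel|² = 37
v_rel×d = (1)·(21) − (6)·(-2) = 33
since m = R²·37 − 33²:  R² = (1089 + 4239) / 37 = 144
R = √144 = 12  ⇒  r_B = 12 − 4 = 8

rB=8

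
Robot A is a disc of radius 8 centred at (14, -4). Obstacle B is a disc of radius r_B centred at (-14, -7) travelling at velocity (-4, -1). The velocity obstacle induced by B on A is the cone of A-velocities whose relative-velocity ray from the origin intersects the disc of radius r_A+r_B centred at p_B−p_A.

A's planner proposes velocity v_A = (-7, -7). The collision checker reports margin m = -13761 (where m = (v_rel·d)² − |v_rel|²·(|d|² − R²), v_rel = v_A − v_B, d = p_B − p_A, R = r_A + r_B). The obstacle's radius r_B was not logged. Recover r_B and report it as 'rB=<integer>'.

m = -13761
d = (-28, -3);  v_rel = (-3, -6),  |v_rel|² = 45
v_rel×d = (-3)·(-3) − (-6)·(-28) = -159
since m = R²·45 − (-159)²:  R² = (25281 + -13761) / 45 = 256
R = √256 = 16  ⇒  r_B = 16 − 8 = 8

rB=8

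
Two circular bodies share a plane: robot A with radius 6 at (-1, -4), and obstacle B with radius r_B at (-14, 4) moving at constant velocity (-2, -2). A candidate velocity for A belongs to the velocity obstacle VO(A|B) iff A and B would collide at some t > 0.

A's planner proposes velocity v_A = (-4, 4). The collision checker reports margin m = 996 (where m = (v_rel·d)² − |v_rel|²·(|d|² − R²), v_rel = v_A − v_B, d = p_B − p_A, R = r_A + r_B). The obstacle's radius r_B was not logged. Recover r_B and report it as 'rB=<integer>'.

m = 996
d = (-13, 8);  v_rel = (-2, 6),  |v_rel|² = 40
v_rel×d = (-2)·(8) − (6)·(-13) = 62
since m = R²·40 − 62²:  R² = (3844 + 996) / 40 = 121
R = √121 = 11  ⇒  r_B = 11 − 6 = 5

rB=5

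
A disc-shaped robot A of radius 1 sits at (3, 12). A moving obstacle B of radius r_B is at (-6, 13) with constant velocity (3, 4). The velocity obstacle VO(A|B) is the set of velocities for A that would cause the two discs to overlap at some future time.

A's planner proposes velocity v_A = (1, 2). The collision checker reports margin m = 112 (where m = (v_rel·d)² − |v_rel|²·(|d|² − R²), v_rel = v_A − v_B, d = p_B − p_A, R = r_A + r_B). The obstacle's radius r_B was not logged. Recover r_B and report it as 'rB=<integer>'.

m = 112
d = (-9, 1);  v_rel = (-2, -2),  |v_rel|² = 8
v_rel×d = (-2)·(1) − (-2)·(-9) = -20
since m = R²·8 − (-20)²:  R² = (400 + 112) / 8 = 64
R = √64 = 8  ⇒  r_B = 8 − 1 = 7

rB=7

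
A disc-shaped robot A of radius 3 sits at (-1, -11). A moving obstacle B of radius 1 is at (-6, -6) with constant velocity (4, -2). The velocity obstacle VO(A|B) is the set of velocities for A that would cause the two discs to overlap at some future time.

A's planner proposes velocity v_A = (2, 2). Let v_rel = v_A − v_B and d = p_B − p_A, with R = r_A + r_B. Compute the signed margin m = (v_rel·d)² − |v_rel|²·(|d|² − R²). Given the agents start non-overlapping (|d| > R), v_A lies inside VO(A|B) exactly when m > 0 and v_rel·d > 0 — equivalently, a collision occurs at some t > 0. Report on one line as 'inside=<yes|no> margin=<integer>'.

d = (-5, 5),  |d|² = 50;  R = 3+1 = 4,  c = 50−4² = 34
v_rel = (-2, 4),  |v_rel|² = 20;  v_rel·d = (-2)·(-5) + (4)·(5) = 30
20·t² − 60·t + 34 = 0  ⇒  m = 30² − 20·34 = 220
m = 220 > 0,  v_rel·d = 30 > 0  ⇒  inside

inside=yes margin=220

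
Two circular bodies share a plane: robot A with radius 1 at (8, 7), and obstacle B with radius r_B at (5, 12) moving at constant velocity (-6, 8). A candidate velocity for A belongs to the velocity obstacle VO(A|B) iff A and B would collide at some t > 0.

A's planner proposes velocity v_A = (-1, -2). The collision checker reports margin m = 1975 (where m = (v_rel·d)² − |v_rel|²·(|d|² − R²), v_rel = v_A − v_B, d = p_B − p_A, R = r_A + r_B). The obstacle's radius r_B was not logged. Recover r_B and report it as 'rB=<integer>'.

m = 1975
d = (-3, 5);  v_rel = (5, -10),  |v_rel|² = 125
v_rel×d = (5)·(5) − (-10)·(-3) = -5
since m = R²·125 − (-5)²:  R² = (25 + 1975) / 125 = 16
R = √16 = 4  ⇒  r_B = 4 − 1 = 3

rB=3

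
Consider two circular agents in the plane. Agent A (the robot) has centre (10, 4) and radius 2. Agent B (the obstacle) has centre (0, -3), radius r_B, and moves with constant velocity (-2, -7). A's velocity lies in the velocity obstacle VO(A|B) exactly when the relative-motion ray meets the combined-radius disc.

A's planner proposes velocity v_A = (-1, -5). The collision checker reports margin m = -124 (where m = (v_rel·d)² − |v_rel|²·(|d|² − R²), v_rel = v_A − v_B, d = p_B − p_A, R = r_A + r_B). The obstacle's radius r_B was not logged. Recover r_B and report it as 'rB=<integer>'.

m = -124
d = (-10, -7);  v_rel = (1, 2),  |v_rel|² = 5
v_rel×d = (1)·(-7) − (2)·(-10) = 13
since m = R²·5 − 13²:  R² = (169 + -124) / 5 = 9
R = √9 = 3  ⇒  r_B = 3 − 2 = 1

rB=1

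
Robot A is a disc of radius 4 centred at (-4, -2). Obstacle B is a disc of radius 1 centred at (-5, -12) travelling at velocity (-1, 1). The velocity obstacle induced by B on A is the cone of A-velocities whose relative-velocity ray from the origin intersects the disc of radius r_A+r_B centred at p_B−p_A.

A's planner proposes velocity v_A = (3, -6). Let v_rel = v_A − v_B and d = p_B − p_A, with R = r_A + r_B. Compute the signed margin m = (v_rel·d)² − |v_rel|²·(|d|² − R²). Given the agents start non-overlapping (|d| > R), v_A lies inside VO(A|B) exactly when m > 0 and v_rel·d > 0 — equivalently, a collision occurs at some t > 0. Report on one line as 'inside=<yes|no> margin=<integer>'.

d = (-1, -10),  |d|² = 101;  R = 4+1 = 5,  c = 101−5² = 76
v_rel = (4, -7),  |v_rel|² = 65;  v_rel·d = (4)·(-1) + (-7)·(-10) = 66
65·t² − 132·t + 76 = 0  ⇒  m = 66² − 65·76 = -584
m = -584 < 0,  v_rel·d = 66 > 0  ⇒  outside

inside=no margin=-584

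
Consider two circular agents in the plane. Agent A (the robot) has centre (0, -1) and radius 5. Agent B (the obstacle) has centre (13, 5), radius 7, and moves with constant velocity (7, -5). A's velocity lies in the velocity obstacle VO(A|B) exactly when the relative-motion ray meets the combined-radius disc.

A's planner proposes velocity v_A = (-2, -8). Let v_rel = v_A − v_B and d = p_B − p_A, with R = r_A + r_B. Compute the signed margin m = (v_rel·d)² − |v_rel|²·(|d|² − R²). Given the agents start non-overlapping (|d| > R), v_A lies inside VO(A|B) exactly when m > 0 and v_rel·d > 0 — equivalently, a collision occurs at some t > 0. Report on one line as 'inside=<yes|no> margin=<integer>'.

d = (13, 6),  |d|² = 205;  R = 5+7 = 12,  c = 205−12² = 61
v_rel = (-9, -3),  |v_rel|² = 90;  v_rel·d = (-9)·(13) + (-3)·(6) = -135
90·t² + 270·t + 61 = 0  ⇒  m = (-135)² − 90·61 = 12735
m = 12735 > 0,  v_rel·d = -135 < 0  ⇒  outside

inside=no margin=12735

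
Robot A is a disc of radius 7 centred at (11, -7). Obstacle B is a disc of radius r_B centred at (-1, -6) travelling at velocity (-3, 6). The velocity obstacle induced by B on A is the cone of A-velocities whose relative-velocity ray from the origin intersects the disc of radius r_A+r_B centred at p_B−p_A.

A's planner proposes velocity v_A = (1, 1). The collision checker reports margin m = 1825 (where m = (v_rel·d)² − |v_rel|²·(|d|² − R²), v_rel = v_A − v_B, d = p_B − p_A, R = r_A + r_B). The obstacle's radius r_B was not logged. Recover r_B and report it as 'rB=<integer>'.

m = 1825
d = (-12, 1);  v_rel = (4, -5),  |v_rel|² = 41
v_rel×d = (4)·(1) − (-5)·(-12) = -56
since m = R²·41 − (-56)²:  R² = (3136 + 1825) / 41 = 121
R = √121 = 11  ⇒  r_B = 11 − 7 = 4

rB=4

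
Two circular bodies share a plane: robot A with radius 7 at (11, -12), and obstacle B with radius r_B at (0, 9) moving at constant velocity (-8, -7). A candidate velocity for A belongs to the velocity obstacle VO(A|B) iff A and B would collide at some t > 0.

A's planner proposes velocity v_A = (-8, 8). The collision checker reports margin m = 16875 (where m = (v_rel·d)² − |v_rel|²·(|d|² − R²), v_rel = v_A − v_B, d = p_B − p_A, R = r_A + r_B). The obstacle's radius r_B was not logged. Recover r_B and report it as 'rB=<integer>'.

m = 16875
d = (-11, 21);  v_rel = (0, 15),  |v_rel|² = 225
v_rel×d = (0)·(21) − (15)·(-11) = 165
since m = R²·225 − 165²:  R² = (27225 + 16875) / 225 = 196
R = √196 = 14  ⇒  r_B = 14 − 7 = 7

rB=7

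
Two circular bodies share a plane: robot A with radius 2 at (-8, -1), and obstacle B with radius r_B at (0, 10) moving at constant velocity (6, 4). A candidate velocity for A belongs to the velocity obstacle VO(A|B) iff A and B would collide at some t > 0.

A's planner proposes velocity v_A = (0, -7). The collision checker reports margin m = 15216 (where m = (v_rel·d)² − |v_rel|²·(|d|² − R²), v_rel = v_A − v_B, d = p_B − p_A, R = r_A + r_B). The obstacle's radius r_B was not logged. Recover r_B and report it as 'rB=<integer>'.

m = 15216
d = (8, 11);  v_rel = (-6, -11),  |v_rel|² = 157
v_rel×d = (-6)·(11) − (-11)·(8) = 22
since m = R²·157 − 22²:  R² = (484 + 15216) / 157 = 100
R = √100 = 10  ⇒  r_B = 10 − 2 = 8

rB=8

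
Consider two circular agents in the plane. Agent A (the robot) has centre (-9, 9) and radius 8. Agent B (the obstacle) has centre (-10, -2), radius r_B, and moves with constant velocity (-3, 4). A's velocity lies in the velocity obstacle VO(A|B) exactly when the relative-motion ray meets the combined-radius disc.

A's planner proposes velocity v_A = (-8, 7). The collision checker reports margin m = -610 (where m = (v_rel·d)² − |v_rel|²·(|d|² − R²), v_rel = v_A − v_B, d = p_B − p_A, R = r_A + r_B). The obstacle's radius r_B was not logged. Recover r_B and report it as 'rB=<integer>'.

m = -610
d = (-1, -11);  v_rel = (-5, 3),  |v_rel|² = 34
v_rel×d = (-5)·(-11) − (3)·(-1) = 58
since m = R²·34 − 58²:  R² = (3364 + -610) / 34 = 81
R = √81 = 9  ⇒  r_B = 9 − 8 = 1

rB=1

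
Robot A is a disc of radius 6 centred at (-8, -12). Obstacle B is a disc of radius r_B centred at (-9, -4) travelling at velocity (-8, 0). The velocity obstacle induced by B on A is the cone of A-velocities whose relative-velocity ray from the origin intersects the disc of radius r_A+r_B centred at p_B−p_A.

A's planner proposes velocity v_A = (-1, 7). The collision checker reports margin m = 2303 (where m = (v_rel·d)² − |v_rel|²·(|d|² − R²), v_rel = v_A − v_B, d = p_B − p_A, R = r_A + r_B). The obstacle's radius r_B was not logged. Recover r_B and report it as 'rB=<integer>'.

m = 2303
d = (-1, 8);  v_rel = (7, 7),  |v_rel|² = 98
v_rel×d = (7)·(8) − (7)·(-1) = 63
since m = R²·98 − 63²:  R² = (3969 + 2303) / 98 = 64
R = √64 = 8  ⇒  r_B = 8 − 6 = 2

rB=2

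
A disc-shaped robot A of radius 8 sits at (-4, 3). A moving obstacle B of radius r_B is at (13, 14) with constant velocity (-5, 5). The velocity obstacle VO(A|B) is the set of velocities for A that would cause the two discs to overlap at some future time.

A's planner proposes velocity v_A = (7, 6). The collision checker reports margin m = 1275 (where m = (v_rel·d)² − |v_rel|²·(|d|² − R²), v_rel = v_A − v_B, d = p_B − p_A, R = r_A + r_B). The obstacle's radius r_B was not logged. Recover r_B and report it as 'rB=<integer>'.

m = 1275
d = (17, 11);  v_rel = (12, 1),  |v_rel|² = 145
v_rel×d = (12)·(11) − (1)·(17) = 115
since m = R²·145 − 115²:  R² = (13225 + 1275) / 145 = 100
R = √100 = 10  ⇒  r_B = 10 − 8 = 2

rB=2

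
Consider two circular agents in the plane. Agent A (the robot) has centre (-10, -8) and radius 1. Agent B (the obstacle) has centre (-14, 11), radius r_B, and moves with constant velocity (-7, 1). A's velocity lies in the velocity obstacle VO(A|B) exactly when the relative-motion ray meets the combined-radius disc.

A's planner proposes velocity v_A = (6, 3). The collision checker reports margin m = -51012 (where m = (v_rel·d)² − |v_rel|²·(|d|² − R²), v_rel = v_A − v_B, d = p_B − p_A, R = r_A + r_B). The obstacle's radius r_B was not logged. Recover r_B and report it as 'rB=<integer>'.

m = -51012
d = (-4, 19);  v_rel = (13, 2),  |v_rel|² = 173
v_rel×d = (13)·(19) − (2)·(-4) = 255
since m = R²·173 − 255²:  R² = (65025 + -51012) / 173 = 81
R = √81 = 9  ⇒  r_B = 9 − 1 = 8

rB=8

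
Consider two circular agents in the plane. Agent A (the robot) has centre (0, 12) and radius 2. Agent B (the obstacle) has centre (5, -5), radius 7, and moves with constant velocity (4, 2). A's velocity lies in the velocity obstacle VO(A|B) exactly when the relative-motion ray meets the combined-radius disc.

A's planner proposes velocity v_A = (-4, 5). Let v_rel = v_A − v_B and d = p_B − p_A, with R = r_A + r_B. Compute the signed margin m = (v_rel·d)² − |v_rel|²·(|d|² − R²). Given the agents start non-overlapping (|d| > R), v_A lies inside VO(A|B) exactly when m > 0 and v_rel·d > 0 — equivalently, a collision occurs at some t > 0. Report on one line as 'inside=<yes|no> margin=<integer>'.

d = (5, -17),  |d|² = 314;  R = 2+7 = 9,  c = 314−9² = 233
v_rel = (-8, 3),  |v_rel|² = 73;  v_rel·d = (-8)·(5) + (3)·(-17) = -91
73·t² + 182·t + 233 = 0  ⇒  m = (-91)² − 73·233 = -8728
m = -8728 < 0,  v_rel·d = -91 < 0  ⇒  outside

inside=no margin=-8728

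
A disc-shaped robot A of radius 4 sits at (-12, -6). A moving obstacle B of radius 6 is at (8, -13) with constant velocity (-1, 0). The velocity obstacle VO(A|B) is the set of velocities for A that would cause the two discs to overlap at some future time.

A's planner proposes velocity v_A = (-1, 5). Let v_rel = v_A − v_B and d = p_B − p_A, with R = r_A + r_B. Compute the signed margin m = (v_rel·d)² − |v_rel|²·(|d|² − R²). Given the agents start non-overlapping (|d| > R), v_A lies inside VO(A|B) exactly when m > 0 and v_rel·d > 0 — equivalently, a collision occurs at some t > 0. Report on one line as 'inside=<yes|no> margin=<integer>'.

d = (20, -7),  |d|² = 449;  R = 4+6 = 10,  c = 449−10² = 349
v_rel = (0, 5),  |v_rel|² = 25;  v_rel·d = (0)·(20) + (5)·(-7) = -35
25·t² + 70·t + 349 = 0  ⇒  m = (-35)² − 25·349 = -7500
m = -7500 < 0,  v_rel·d = -35 < 0  ⇒  outside

inside=no margin=-7500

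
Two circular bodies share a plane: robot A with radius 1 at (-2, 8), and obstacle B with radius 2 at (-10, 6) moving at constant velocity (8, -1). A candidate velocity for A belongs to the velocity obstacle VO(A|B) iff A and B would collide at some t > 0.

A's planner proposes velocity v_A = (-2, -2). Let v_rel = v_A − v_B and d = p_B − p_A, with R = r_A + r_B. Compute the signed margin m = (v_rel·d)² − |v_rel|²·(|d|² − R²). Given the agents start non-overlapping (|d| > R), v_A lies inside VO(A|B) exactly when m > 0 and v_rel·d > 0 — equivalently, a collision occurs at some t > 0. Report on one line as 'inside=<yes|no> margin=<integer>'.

d = (-8, -2),  |d|² = 68;  R = 1+2 = 3,  c = 68−3² = 59
v_rel = (-10, -1),  |v_rel|² = 101;  v_rel·d = (-10)·(-8) + (-1)·(-2) = 82
101·t² − 164·t + 59 = 0  ⇒  m = 82² − 101·59 = 765
m = 765 > 0,  v_rel·d = 82 > 0  ⇒  inside

inside=yes margin=765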